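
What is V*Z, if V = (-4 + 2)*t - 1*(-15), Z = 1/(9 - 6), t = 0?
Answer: 5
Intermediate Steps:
Z = ⅓ (Z = 1/3 = ⅓ ≈ 0.33333)
V = 15 (V = (-4 + 2)*0 - 1*(-15) = -2*0 + 15 = 0 + 15 = 15)
V*Z = 15*(⅓) = 5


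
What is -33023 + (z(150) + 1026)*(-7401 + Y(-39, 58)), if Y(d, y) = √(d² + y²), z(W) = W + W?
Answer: -9846749 + 1326*√4885 ≈ -9.7541e+6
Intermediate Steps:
z(W) = 2*W
-33023 + (z(150) + 1026)*(-7401 + Y(-39, 58)) = -33023 + (2*150 + 1026)*(-7401 + √((-39)² + 58²)) = -33023 + (300 + 1026)*(-7401 + √(1521 + 3364)) = -33023 + 1326*(-7401 + √4885) = -33023 + (-9813726 + 1326*√4885) = -9846749 + 1326*√4885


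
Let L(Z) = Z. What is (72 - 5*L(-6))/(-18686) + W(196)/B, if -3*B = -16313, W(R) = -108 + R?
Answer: 148599/13855669 ≈ 0.010725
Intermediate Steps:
B = 16313/3 (B = -1/3*(-16313) = 16313/3 ≈ 5437.7)
(72 - 5*L(-6))/(-18686) + W(196)/B = (72 - 5*(-6))/(-18686) + (-108 + 196)/(16313/3) = (72 + 30)*(-1/18686) + 88*(3/16313) = 102*(-1/18686) + 24/1483 = -51/9343 + 24/1483 = 148599/13855669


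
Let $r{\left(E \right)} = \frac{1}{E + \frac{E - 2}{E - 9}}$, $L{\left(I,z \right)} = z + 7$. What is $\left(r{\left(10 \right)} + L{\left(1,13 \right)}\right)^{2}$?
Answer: $\frac{130321}{324} \approx 402.23$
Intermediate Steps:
$L{\left(I,z \right)} = 7 + z$
$r{\left(E \right)} = \frac{1}{E + \frac{-2 + E}{-9 + E}}$
$\left(r{\left(10 \right)} + L{\left(1,13 \right)}\right)^{2} = \left(\frac{9 - 10}{2 - 10^{2} + 8 \cdot 10} + \left(7 + 13\right)\right)^{2} = \left(\frac{9 - 10}{2 - 100 + 80} + 20\right)^{2} = \left(\frac{1}{2 - 100 + 80} \left(-1\right) + 20\right)^{2} = \left(\frac{1}{-18} \left(-1\right) + 20\right)^{2} = \left(\left(- \frac{1}{18}\right) \left(-1\right) + 20\right)^{2} = \left(\frac{1}{18} + 20\right)^{2} = \left(\frac{361}{18}\right)^{2} = \frac{130321}{324}$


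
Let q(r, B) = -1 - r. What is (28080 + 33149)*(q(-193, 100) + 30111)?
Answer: 1855422387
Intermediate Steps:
(28080 + 33149)*(q(-193, 100) + 30111) = (28080 + 33149)*((-1 - 1*(-193)) + 30111) = 61229*((-1 + 193) + 30111) = 61229*(192 + 30111) = 61229*30303 = 1855422387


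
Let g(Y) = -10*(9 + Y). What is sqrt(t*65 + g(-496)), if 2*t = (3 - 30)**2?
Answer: 5*sqrt(4570)/2 ≈ 169.00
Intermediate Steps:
t = 729/2 (t = (3 - 30)**2/2 = (1/2)*(-27)**2 = (1/2)*729 = 729/2 ≈ 364.50)
g(Y) = -90 - 10*Y
sqrt(t*65 + g(-496)) = sqrt((729/2)*65 + (-90 - 10*(-496))) = sqrt(47385/2 + (-90 + 4960)) = sqrt(47385/2 + 4870) = sqrt(57125/2) = 5*sqrt(4570)/2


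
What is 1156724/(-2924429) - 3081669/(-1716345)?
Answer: 2342261579407/1673109697335 ≈ 1.3999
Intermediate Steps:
1156724/(-2924429) - 3081669/(-1716345) = 1156724*(-1/2924429) - 3081669*(-1/1716345) = -1156724/2924429 + 1027223/572115 = 2342261579407/1673109697335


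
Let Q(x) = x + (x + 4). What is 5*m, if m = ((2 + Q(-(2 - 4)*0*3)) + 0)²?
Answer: 180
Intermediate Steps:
Q(x) = 4 + 2*x (Q(x) = x + (4 + x) = 4 + 2*x)
m = 36 (m = ((2 + (4 + 2*(-(2 - 4)*0*3))) + 0)² = ((2 + (4 + 2*(-(-2)*0*3))) + 0)² = ((2 + (4 + 2*(-1*0*3))) + 0)² = ((2 + (4 + 2*(0*3))) + 0)² = ((2 + (4 + 2*0)) + 0)² = ((2 + (4 + 0)) + 0)² = ((2 + 4) + 0)² = (6 + 0)² = 6² = 36)
5*m = 5*36 = 180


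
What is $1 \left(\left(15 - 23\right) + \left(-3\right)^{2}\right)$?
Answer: $1$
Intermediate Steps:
$1 \left(\left(15 - 23\right) + \left(-3\right)^{2}\right) = 1 \left(\left(15 - 23\right) + 9\right) = 1 \left(-8 + 9\right) = 1 \cdot 1 = 1$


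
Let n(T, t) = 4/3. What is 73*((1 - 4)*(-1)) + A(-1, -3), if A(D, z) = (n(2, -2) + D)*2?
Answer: 659/3 ≈ 219.67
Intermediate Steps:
n(T, t) = 4/3 (n(T, t) = 4*(⅓) = 4/3)
A(D, z) = 8/3 + 2*D (A(D, z) = (4/3 + D)*2 = 8/3 + 2*D)
73*((1 - 4)*(-1)) + A(-1, -3) = 73*((1 - 4)*(-1)) + (8/3 + 2*(-1)) = 73*(-3*(-1)) + (8/3 - 2) = 73*3 + ⅔ = 219 + ⅔ = 659/3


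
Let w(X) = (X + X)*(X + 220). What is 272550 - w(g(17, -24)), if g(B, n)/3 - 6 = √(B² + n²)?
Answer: 248412 - 1536*√865 ≈ 2.0324e+5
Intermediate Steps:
g(B, n) = 18 + 3*√(B² + n²)
w(X) = 2*X*(220 + X) (w(X) = (2*X)*(220 + X) = 2*X*(220 + X))
272550 - w(g(17, -24)) = 272550 - 2*(18 + 3*√(17² + (-24)²))*(220 + (18 + 3*√(17² + (-24)²))) = 272550 - 2*(18 + 3*√(289 + 576))*(220 + (18 + 3*√(289 + 576))) = 272550 - 2*(18 + 3*√865)*(220 + (18 + 3*√865)) = 272550 - 2*(18 + 3*√865)*(238 + 3*√865)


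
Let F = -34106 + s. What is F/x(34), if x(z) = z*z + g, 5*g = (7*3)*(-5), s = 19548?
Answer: -14558/1135 ≈ -12.826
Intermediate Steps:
g = -21 (g = ((7*3)*(-5))/5 = (21*(-5))/5 = (1/5)*(-105) = -21)
x(z) = -21 + z**2 (x(z) = z*z - 21 = z**2 - 21 = -21 + z**2)
F = -14558 (F = -34106 + 19548 = -14558)
F/x(34) = -14558/(-21 + 34**2) = -14558/(-21 + 1156) = -14558/1135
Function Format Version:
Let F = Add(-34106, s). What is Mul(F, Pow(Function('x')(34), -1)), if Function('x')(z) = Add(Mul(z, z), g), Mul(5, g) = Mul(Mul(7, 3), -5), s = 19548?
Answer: Rational(-14558, 1135) ≈ -12.826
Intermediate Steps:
g = -21 (g = Mul(Rational(1, 5), Mul(Mul(7, 3), -5)) = Mul(Rational(1, 5), Mul(21, -5)) = Mul(Rational(1, 5), -105) = -21)
Function('x')(z) = Add(-21, Pow(z, 2)) (Function('x')(z) = Add(Mul(z, z), -21) = Add(Pow(z, 2), -21) = Add(-21, Pow(z, 2)))
F = -14558 (F = Add(-34106, 19548) = -14558)
Mul(F, Pow(Function('x')(34), -1)) = Mul(-14558, Pow(Add(-21, Pow(34, 2)), -1)) = Mul(-14558, Pow(Add(-21, 1156), -1)) = Mul(-14558, Pow(1135, -1)) = Mul(-14558, Rational(1, 1135)) = Rational(-14558, 1135)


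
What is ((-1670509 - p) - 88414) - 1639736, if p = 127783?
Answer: -3526442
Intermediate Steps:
((-1670509 - p) - 88414) - 1639736 = ((-1670509 - 1*127783) - 88414) - 1639736 = ((-1670509 - 127783) - 88414) - 1639736 = (-1798292 - 88414) - 1639736 = -1886706 - 1639736 = -3526442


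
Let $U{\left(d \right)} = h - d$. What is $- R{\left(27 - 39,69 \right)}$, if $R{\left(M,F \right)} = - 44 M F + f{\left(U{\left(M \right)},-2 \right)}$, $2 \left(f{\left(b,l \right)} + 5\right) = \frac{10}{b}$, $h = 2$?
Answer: $- \frac{509983}{14} \approx -36427.0$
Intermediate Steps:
$U{\left(d \right)} = 2 - d$
$f{\left(b,l \right)} = -5 + \frac{5}{b}$ ($f{\left(b,l \right)} = -5 + \frac{10 \frac{1}{b}}{2} = -5 + \frac{5}{b}$)
$R{\left(M,F \right)} = -5 + \frac{5}{2 - M} - 44 F M$ ($R{\left(M,F \right)} = - 44 M F - \left(5 - \frac{5}{2 - M}\right) = - 44 F M - \left(5 - \frac{5}{2 - M}\right) = -5 + \frac{5}{2 - M} - 44 F M$)
$- R{\left(27 - 39,69 \right)} = - \frac{-5 + \left(-5 - 3036 \left(27 - 39\right)\right) \left(-2 + \left(27 - 39\right)\right)}{-2 + \left(27 - 39\right)} = - \frac{-5 + \left(-5 - 3036 \left(-12\right)\right) \left(-2 - 12\right)}{-2 - 12} = - \frac{-5 + \left(-5 + 36432\right) \left(-14\right)}{-14} = - \frac{\left(-1\right) \left(-5 + 36427 \left(-14\right)\right)}{14} = - \frac{\left(-1\right) \left(-5 - 509978\right)}{14} = - \frac{\left(-1\right) \left(-509983\right)}{14} = \left(-1\right) \frac{509983}{14} = - \frac{509983}{14}$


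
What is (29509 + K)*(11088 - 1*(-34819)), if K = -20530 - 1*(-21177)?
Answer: 1384371492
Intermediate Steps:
K = 647 (K = -20530 + 21177 = 647)
(29509 + K)*(11088 - 1*(-34819)) = (29509 + 647)*(11088 - 1*(-34819)) = 30156*(11088 + 34819) = 30156*45907 = 1384371492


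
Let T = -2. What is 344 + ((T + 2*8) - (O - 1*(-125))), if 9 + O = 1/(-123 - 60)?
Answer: 44287/183 ≈ 242.01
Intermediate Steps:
O = -1648/183 (O = -9 + 1/(-123 - 60) = -9 + 1/(-183) = -9 - 1/183 = -1648/183 ≈ -9.0055)
344 + ((T + 2*8) - (O - 1*(-125))) = 344 + ((-2 + 2*8) - (-1648/183 - 1*(-125))) = 344 + ((-2 + 16) - (-1648/183 + 125)) = 344 + (14 - 1*21227/183) = 344 + (14 - 21227/183) = 344 - 18665/183 = 44287/183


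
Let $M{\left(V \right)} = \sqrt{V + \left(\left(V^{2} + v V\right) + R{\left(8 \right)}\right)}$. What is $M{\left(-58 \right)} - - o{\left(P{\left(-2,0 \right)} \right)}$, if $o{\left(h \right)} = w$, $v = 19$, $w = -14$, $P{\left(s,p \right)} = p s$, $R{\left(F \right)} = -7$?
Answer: $-14 + 13 \sqrt{13} \approx 32.872$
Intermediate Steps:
$o{\left(h \right)} = -14$
$M{\left(V \right)} = \sqrt{-7 + V^{2} + 20 V}$ ($M{\left(V \right)} = \sqrt{V - \left(7 - V^{2} - 19 V\right)} = \sqrt{V + \left(-7 + V^{2} + 19 V\right)} = \sqrt{-7 + V^{2} + 20 V}$)
$M{\left(-58 \right)} - - o{\left(P{\left(-2,0 \right)} \right)} = \sqrt{-7 + \left(-58\right)^{2} + 20 \left(-58\right)} - \left(-1\right) \left(-14\right) = \sqrt{-7 + 3364 - 1160} - 14 = \sqrt{2197} - 14 = 13 \sqrt{13} - 14 = -14 + 13 \sqrt{13}$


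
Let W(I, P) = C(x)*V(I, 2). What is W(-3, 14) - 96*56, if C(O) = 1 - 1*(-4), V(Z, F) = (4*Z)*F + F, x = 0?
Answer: -5486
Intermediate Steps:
V(Z, F) = F + 4*F*Z (V(Z, F) = 4*F*Z + F = F + 4*F*Z)
C(O) = 5 (C(O) = 1 + 4 = 5)
W(I, P) = 10 + 40*I (W(I, P) = 5*(2*(1 + 4*I)) = 5*(2 + 8*I) = 10 + 40*I)
W(-3, 14) - 96*56 = (10 + 40*(-3)) - 96*56 = (10 - 120) - 5376 = -110 - 5376 = -5486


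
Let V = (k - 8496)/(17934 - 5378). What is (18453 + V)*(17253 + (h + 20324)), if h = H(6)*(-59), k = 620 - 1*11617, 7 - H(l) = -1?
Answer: 8596351894375/12556 ≈ 6.8464e+8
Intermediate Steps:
H(l) = 8 (H(l) = 7 - 1*(-1) = 7 + 1 = 8)
k = -10997 (k = 620 - 11617 = -10997)
V = -19493/12556 (V = (-10997 - 8496)/(17934 - 5378) = -19493/12556 ≈ -1.5525)
h = -472 (h = 8*(-59) = -472)
(18453 + V)*(17253 + (h + 20324)) = (18453 - 19493/12556)*(17253 + (-472 + 20324)) = 231676375*(17253 + 19852)/12556 = (231676375/12556)*37105 = 8596351894375/12556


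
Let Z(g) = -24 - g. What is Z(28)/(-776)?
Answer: 13/194 ≈ 0.067010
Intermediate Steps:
Z(28)/(-776) = (-24 - 1*28)/(-776) = (-24 - 28)*(-1/776) = -52*(-1/776) = 13/194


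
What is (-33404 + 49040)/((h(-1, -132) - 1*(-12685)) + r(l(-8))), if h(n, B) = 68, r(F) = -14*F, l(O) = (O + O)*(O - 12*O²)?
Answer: -15636/161071 ≈ -0.097075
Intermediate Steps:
l(O) = 2*O*(O - 12*O²) (l(O) = (2*O)*(O - 12*O²) = 2*O*(O - 12*O²))
(-33404 + 49040)/((h(-1, -132) - 1*(-12685)) + r(l(-8))) = (-33404 + 49040)/((68 - 1*(-12685)) - 14*(-8)²*(2 - 24*(-8))) = 15636/((68 + 12685) - 896*(2 + 192)) = 15636/(12753 - 896*194) = 15636/(12753 - 14*12416) = 15636/(12753 - 173824) = 15636/(-161071) = 15636*(-1/161071) = -15636/161071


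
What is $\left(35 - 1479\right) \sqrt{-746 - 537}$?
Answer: $- 1444 i \sqrt{1283} \approx - 51723.0 i$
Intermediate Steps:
$\left(35 - 1479\right) \sqrt{-746 - 537} = - 1444 \sqrt{-1283} = - 1444 i \sqrt{1283}$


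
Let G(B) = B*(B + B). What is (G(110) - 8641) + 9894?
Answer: 25453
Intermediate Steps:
G(B) = 2*B² (G(B) = B*(2*B) = 2*B²)
(G(110) - 8641) + 9894 = (2*110² - 8641) + 9894 = (2*12100 - 8641) + 9894 = (24200 - 8641) + 9894 = 15559 + 9894 = 25453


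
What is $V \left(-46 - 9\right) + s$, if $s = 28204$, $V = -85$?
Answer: $32879$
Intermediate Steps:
$V \left(-46 - 9\right) + s = - 85 \left(-46 - 9\right) + 28204 = \left(-85\right) \left(-55\right) + 28204 = 4675 + 28204 = 32879$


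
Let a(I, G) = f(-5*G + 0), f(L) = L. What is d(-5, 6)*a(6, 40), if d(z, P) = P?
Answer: -1200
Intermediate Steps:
a(I, G) = -5*G (a(I, G) = -5*G + 0 = -5*G)
d(-5, 6)*a(6, 40) = 6*(-5*40) = 6*(-200) = -1200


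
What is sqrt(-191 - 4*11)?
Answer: I*sqrt(235) ≈ 15.33*I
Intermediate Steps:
sqrt(-191 - 4*11) = sqrt(-191 - 44) = sqrt(-235) = I*sqrt(235)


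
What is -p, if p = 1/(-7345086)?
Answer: 1/7345086 ≈ 1.3615e-7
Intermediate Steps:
p = -1/7345086 ≈ -1.3615e-7
-p = -1*(-1/7345086) = 1/7345086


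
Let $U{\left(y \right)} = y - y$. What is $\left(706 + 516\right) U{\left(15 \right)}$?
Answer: $0$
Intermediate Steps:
$U{\left(y \right)} = 0$
$\left(706 + 516\right) U{\left(15 \right)} = \left(706 + 516\right) 0 = 1222 \cdot 0 = 0$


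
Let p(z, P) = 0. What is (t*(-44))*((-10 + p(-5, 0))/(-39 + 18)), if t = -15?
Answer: 2200/7 ≈ 314.29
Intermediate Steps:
(t*(-44))*((-10 + p(-5, 0))/(-39 + 18)) = (-15*(-44))*((-10 + 0)/(-39 + 18)) = 660*(-10/(-21)) = 660*(-10*(-1/21)) = 660*(10/21) = 2200/7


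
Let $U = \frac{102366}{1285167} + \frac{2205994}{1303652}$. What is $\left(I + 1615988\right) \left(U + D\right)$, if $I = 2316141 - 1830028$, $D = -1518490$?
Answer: $- \frac{127331823482110552038965}{39890726902} \approx -3.192 \cdot 10^{12}$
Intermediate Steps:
$U = \frac{70679055515}{39890726902}$ ($U = 102366 \cdot \frac{1}{1285167} + 2205994 \cdot \frac{1}{1303652} = \frac{34122}{428389} + \frac{157571}{93118} = \frac{70679055515}{39890726902} \approx 1.7718$)
$I = 486113$
$\left(I + 1615988\right) \left(U + D\right) = \left(486113 + 1615988\right) \left(\frac{70679055515}{39890726902} - 1518490\right) = 2102101 \left(- \frac{60573599214362465}{39890726902}\right) = - \frac{127331823482110552038965}{39890726902}$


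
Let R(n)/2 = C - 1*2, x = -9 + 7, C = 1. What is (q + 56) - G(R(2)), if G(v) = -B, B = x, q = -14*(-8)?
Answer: 166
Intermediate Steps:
x = -2
R(n) = -2 (R(n) = 2*(1 - 1*2) = 2*(1 - 2) = 2*(-1) = -2)
q = 112
B = -2
G(v) = 2 (G(v) = -1*(-2) = 2)
(q + 56) - G(R(2)) = (112 + 56) - 1*2 = 168 - 2 = 166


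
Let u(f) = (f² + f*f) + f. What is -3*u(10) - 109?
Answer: -739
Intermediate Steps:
u(f) = f + 2*f² (u(f) = (f² + f²) + f = 2*f² + f = f + 2*f²)
-3*u(10) - 109 = -30*(1 + 2*10) - 109 = -30*(1 + 20) - 109 = -30*21 - 109 = -3*210 - 109 = -630 - 109 = -739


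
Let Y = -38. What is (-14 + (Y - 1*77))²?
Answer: 16641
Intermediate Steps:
(-14 + (Y - 1*77))² = (-14 + (-38 - 1*77))² = (-14 + (-38 - 77))² = (-14 - 115)² = (-129)² = 16641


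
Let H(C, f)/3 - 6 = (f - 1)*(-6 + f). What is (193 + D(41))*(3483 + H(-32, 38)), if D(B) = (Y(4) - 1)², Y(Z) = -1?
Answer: 1389441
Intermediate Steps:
H(C, f) = 18 + 3*(-1 + f)*(-6 + f) (H(C, f) = 18 + 3*((f - 1)*(-6 + f)) = 18 + 3*((-1 + f)*(-6 + f)) = 18 + 3*(-1 + f)*(-6 + f))
D(B) = 4 (D(B) = (-1 - 1)² = (-2)² = 4)
(193 + D(41))*(3483 + H(-32, 38)) = (193 + 4)*(3483 + (36 - 21*38 + 3*38²)) = 197*(3483 + (36 - 798 + 3*1444)) = 197*(3483 + (36 - 798 + 4332)) = 197*(3483 + 3570) = 197*7053 = 1389441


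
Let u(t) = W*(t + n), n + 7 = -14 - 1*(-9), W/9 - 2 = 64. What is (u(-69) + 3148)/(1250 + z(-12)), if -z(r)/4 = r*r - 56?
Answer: -22483/449 ≈ -50.073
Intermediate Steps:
W = 594 (W = 18 + 9*64 = 18 + 576 = 594)
z(r) = 224 - 4*r² (z(r) = -4*(r*r - 56) = -4*(r² - 56) = -4*(-56 + r²) = 224 - 4*r²)
n = -12 (n = -7 + (-14 - 1*(-9)) = -7 + (-14 + 9) = -7 - 5 = -12)
u(t) = -7128 + 594*t (u(t) = 594*(t - 12) = 594*(-12 + t) = -7128 + 594*t)
(u(-69) + 3148)/(1250 + z(-12)) = ((-7128 + 594*(-69)) + 3148)/(1250 + (224 - 4*(-12)²)) = ((-7128 - 40986) + 3148)/(1250 + (224 - 4*144)) = (-48114 + 3148)/(1250 + (224 - 576)) = -44966/(1250 - 352) = -44966/898 = -44966*1/898 = -22483/449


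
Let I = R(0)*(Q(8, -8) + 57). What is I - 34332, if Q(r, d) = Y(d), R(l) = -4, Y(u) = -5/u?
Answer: -69125/2 ≈ -34563.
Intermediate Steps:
Q(r, d) = -5/d
I = -461/2 (I = -4*(-5/(-8) + 57) = -4*(-5*(-⅛) + 57) = -4*(5/8 + 57) = -4*461/8 = -461/2 ≈ -230.50)
I - 34332 = -461/2 - 34332 = -69125/2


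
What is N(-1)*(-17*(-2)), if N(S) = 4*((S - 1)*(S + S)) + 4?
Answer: 680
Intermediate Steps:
N(S) = 4 + 8*S*(-1 + S) (N(S) = 4*((-1 + S)*(2*S)) + 4 = 4*(2*S*(-1 + S)) + 4 = 8*S*(-1 + S) + 4 = 4 + 8*S*(-1 + S))
N(-1)*(-17*(-2)) = (4 - 8*(-1) + 8*(-1)²)*(-17*(-2)) = (4 + 8 + 8*1)*34 = (4 + 8 + 8)*34 = 20*34 = 680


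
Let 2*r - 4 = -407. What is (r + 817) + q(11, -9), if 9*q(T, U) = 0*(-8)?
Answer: 1231/2 ≈ 615.50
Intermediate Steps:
r = -403/2 (r = 2 + (½)*(-407) = 2 - 407/2 = -403/2 ≈ -201.50)
q(T, U) = 0 (q(T, U) = (0*(-8))/9 = (⅑)*0 = 0)
(r + 817) + q(11, -9) = (-403/2 + 817) + 0 = 1231/2 + 0 = 1231/2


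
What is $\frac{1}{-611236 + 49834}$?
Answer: $- \frac{1}{561402} \approx -1.7813 \cdot 10^{-6}$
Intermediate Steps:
$\frac{1}{-611236 + 49834} = \frac{1}{-561402} = - \frac{1}{561402}$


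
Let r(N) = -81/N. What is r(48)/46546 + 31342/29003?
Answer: 23340732631/21599578208 ≈ 1.0806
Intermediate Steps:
r(48)/46546 + 31342/29003 = -81/48/46546 + 31342/29003 = -81*1/48*(1/46546) + 31342*(1/29003) = -27/16*1/46546 + 31342/29003 = -27/744736 + 31342/29003 = 23340732631/21599578208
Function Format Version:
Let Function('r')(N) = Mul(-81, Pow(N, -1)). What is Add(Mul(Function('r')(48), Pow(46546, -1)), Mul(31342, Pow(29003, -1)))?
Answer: Rational(23340732631, 21599578208) ≈ 1.0806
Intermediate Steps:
Add(Mul(Function('r')(48), Pow(46546, -1)), Mul(31342, Pow(29003, -1))) = Add(Mul(Mul(-81, Pow(48, -1)), Pow(46546, -1)), Mul(31342, Pow(29003, -1))) = Add(Mul(Mul(-81, Rational(1, 48)), Rational(1, 46546)), Mul(31342, Rational(1, 29003))) = Add(Mul(Rational(-27, 16), Rational(1, 46546)), Rational(31342, 29003)) = Add(Rational(-27, 744736), Rational(31342, 29003)) = Rational(23340732631, 21599578208)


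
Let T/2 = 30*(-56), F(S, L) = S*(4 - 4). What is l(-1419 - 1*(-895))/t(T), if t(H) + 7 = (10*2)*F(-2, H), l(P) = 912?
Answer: -912/7 ≈ -130.29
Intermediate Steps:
F(S, L) = 0 (F(S, L) = S*0 = 0)
T = -3360 (T = 2*(30*(-56)) = 2*(-1680) = -3360)
t(H) = -7 (t(H) = -7 + (10*2)*0 = -7 + 20*0 = -7 + 0 = -7)
l(-1419 - 1*(-895))/t(T) = 912/(-7) = 912*(-1/7) = -912/7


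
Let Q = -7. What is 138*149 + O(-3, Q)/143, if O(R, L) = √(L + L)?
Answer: 20562 + I*√14/143 ≈ 20562.0 + 0.026165*I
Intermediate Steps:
O(R, L) = √2*√L (O(R, L) = √(2*L) = √2*√L)
138*149 + O(-3, Q)/143 = 138*149 + (√2*√(-7))/143 = 20562 + (√2*(I*√7))*(1/143) = 20562 + (I*√14)*(1/143) = 20562 + I*√14/143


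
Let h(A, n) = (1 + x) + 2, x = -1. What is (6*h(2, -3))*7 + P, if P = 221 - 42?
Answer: 263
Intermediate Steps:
P = 179
h(A, n) = 2 (h(A, n) = (1 - 1) + 2 = 0 + 2 = 2)
(6*h(2, -3))*7 + P = (6*2)*7 + 179 = 12*7 + 179 = 84 + 179 = 263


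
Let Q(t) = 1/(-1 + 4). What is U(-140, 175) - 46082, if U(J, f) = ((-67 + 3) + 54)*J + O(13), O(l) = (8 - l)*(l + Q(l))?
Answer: -134246/3 ≈ -44749.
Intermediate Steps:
Q(t) = 1/3
O(l) = (8 - l)*(1/3 + l) (O(l) = (8 - l)*(l + 1/3) = (8 - l)*(1/3 + l))
U(J, f) = -200/3 - 10*J (U(J, f) = ((-67 + 3) + 54)*J + (8/3 - 1*13**2 + (23/3)*13) = (-64 + 54)*J + (8/3 - 1*169 + 299/3) = -10*J + (8/3 - 169 + 299/3) = -10*J - 200/3 = -200/3 - 10*J)
U(-140, 175) - 46082 = (-200/3 - 10*(-140)) - 46082 = (-200/3 + 1400) - 46082 = 4000/3 - 46082 = -134246/3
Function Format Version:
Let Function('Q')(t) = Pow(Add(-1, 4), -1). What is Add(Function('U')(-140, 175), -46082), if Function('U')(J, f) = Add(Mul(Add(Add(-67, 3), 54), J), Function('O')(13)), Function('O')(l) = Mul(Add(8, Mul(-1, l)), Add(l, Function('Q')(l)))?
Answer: Rational(-134246, 3) ≈ -44749.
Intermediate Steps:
Function('Q')(t) = Rational(1, 3) (Function('Q')(t) = Pow(3, -1) = Rational(1, 3))
Function('O')(l) = Mul(Add(8, Mul(-1, l)), Add(Rational(1, 3), l)) (Function('O')(l) = Mul(Add(8, Mul(-1, l)), Add(l, Rational(1, 3))) = Mul(Add(8, Mul(-1, l)), Add(Rational(1, 3), l)))
Function('U')(J, f) = Add(Rational(-200, 3), Mul(-10, J)) (Function('U')(J, f) = Add(Mul(Add(Add(-67, 3), 54), J), Add(Rational(8, 3), Mul(-1, Pow(13, 2)), Mul(Rational(23, 3), 13))) = Add(Mul(Add(-64, 54), J), Add(Rational(8, 3), Mul(-1, 169), Rational(299, 3))) = Add(Mul(-10, J), Add(Rational(8, 3), -169, Rational(299, 3))) = Add(Mul(-10, J), Rational(-200, 3)) = Add(Rational(-200, 3), Mul(-10, J)))
Add(Function('U')(-140, 175), -46082) = Add(Add(Rational(-200, 3), Mul(-10, -140)), -46082) = Add(Add(Rational(-200, 3), 1400), -46082) = Add(Rational(4000, 3), -46082) = Rational(-134246, 3)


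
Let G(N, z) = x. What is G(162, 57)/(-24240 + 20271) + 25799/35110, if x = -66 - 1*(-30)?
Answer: 11517799/15483510 ≈ 0.74388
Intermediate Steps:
x = -36 (x = -66 + 30 = -36)
G(N, z) = -36
G(162, 57)/(-24240 + 20271) + 25799/35110 = -36/(-24240 + 20271) + 25799/35110 = -36/(-3969) + 25799*(1/35110) = -36*(-1/3969) + 25799/35110 = 4/441 + 25799/35110 = 11517799/15483510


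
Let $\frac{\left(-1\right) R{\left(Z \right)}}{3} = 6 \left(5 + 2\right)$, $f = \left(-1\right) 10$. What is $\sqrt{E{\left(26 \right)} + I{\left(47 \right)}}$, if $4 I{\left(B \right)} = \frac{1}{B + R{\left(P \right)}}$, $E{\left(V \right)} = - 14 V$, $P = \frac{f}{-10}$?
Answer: $\frac{5 i \sqrt{363479}}{158} \approx 19.079 i$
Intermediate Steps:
$f = -10$
$P = 1$ ($P = - \frac{10}{-10} = \left(-10\right) \left(- \frac{1}{10}\right) = 1$)
$R{\left(Z \right)} = -126$ ($R{\left(Z \right)} = - 3 \cdot 6 \left(5 + 2\right) = - 3 \cdot 6 \cdot 7 = \left(-3\right) 42 = -126$)
$I{\left(B \right)} = \frac{1}{4 \left(-126 + B\right)}$ ($I{\left(B \right)} = \frac{1}{4 \left(B - 126\right)} = \frac{1}{4 \left(-126 + B\right)}$)
$\sqrt{E{\left(26 \right)} + I{\left(47 \right)}} = \sqrt{\left(-14\right) 26 + \frac{1}{4 \left(-126 + 47\right)}} = \sqrt{-364 + \frac{1}{4 \left(-79\right)}} = \sqrt{-364 + \frac{1}{4} \left(- \frac{1}{79}\right)} = \sqrt{-364 - \frac{1}{316}} = \sqrt{- \frac{115025}{316}} = \frac{5 i \sqrt{363479}}{158}$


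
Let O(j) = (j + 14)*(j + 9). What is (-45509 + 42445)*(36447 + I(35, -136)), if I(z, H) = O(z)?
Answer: -118279592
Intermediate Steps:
O(j) = (9 + j)*(14 + j) (O(j) = (14 + j)*(9 + j) = (9 + j)*(14 + j))
I(z, H) = 126 + z**2 + 23*z
(-45509 + 42445)*(36447 + I(35, -136)) = (-45509 + 42445)*(36447 + (126 + 35**2 + 23*35)) = -3064*(36447 + (126 + 1225 + 805)) = -3064*(36447 + 2156) = -3064*38603 = -118279592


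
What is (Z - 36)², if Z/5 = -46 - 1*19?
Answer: 130321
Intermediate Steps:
Z = -325 (Z = 5*(-46 - 1*19) = 5*(-46 - 19) = 5*(-65) = -325)
(Z - 36)² = (-325 - 36)² = (-361)² = 130321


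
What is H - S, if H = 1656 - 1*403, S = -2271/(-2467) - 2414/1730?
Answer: 2674858869/2133955 ≈ 1253.5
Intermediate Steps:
S = -1013254/2133955 (S = -2271*(-1/2467) - 2414*1/1730 = 2271/2467 - 1207/865 = -1013254/2133955 ≈ -0.47482)
H = 1253 (H = 1656 - 403 = 1253)
H - S = 1253 - 1*(-1013254/2133955) = 1253 + 1013254/2133955 = 2674858869/2133955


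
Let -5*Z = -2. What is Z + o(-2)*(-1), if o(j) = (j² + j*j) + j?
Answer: -28/5 ≈ -5.6000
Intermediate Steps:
Z = ⅖ (Z = -⅕*(-2) = ⅖ ≈ 0.40000)
o(j) = j + 2*j² (o(j) = (j² + j²) + j = 2*j² + j = j + 2*j²)
Z + o(-2)*(-1) = ⅖ - 2*(1 + 2*(-2))*(-1) = ⅖ - 2*(1 - 4)*(-1) = ⅖ - 2*(-3)*(-1) = ⅖ + 6*(-1) = ⅖ - 6 = -28/5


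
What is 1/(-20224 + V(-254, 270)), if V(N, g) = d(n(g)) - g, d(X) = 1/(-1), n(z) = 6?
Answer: -1/20495 ≈ -4.8792e-5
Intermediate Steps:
d(X) = -1
V(N, g) = -1 - g
1/(-20224 + V(-254, 270)) = 1/(-20224 + (-1 - 1*270)) = 1/(-20224 + (-1 - 270)) = 1/(-20224 - 271) = 1/(-20495) = -1/20495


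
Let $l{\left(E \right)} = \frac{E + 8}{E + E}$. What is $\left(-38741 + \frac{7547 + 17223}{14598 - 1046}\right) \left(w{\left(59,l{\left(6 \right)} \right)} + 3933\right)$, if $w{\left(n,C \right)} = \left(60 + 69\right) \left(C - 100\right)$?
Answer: $\frac{60111728499}{176} \approx 3.4154 \cdot 10^{8}$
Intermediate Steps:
$l{\left(E \right)} = \frac{8 + E}{2 E}$
$w{\left(n,C \right)} = -12900 + 129 C$ ($w{\left(n,C \right)} = 129 \left(-100 + C\right) = -12900 + 129 C$)
$\left(-38741 + \frac{7547 + 17223}{14598 - 1046}\right) \left(w{\left(59,l{\left(6 \right)} \right)} + 3933\right) = \left(-38741 + \frac{7547 + 17223}{14598 - 1046}\right) \left(\left(-12900 + 129 \frac{8 + 6}{2 \cdot 6}\right) + 3933\right) = \left(-38741 + \frac{24770}{13552}\right) \left(\left(-12900 + 129 \cdot \frac{1}{2} \cdot \frac{1}{6} \cdot 14\right) + 3933\right) = \left(-38741 + 24770 \cdot \frac{1}{13552}\right) \left(\left(-12900 + 129 \cdot \frac{7}{6}\right) + 3933\right) = \left(-38741 + \frac{12385}{6776}\right) \left(\left(-12900 + \frac{301}{2}\right) + 3933\right) = - \frac{262496631 \left(- \frac{25499}{2} + 3933\right)}{6776} = \left(- \frac{262496631}{6776}\right) \left(- \frac{17633}{2}\right) = \frac{60111728499}{176}$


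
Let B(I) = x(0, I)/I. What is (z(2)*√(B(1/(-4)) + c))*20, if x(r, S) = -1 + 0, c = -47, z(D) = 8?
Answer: 160*I*√43 ≈ 1049.2*I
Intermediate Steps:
x(r, S) = -1
B(I) = -1/I
(z(2)*√(B(1/(-4)) + c))*20 = (8*√(-1/(1/(-4)) - 47))*20 = (8*√(-1/(-¼) - 47))*20 = (8*√(-1*(-4) - 47))*20 = (8*√(4 - 47))*20 = (8*√(-43))*20 = (8*(I*√43))*20 = (8*I*√43)*20 = 160*I*√43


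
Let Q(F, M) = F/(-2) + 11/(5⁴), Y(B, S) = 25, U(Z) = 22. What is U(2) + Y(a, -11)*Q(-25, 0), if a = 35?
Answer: 16747/50 ≈ 334.94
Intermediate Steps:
Q(F, M) = 11/625 - F/2 (Q(F, M) = F*(-½) + 11/625 = -F/2 + 11*(1/625) = -F/2 + 11/625 = 11/625 - F/2)
U(2) + Y(a, -11)*Q(-25, 0) = 22 + 25*(11/625 - ½*(-25)) = 22 + 25*(11/625 + 25/2) = 22 + 25*(15647/1250) = 22 + 15647/50 = 16747/50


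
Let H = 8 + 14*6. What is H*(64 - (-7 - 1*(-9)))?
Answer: 5704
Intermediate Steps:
H = 92 (H = 8 + 84 = 92)
H*(64 - (-7 - 1*(-9))) = 92*(64 - (-7 - 1*(-9))) = 92*(64 - (-7 + 9)) = 92*(64 - 1*2) = 92*(64 - 2) = 92*62 = 5704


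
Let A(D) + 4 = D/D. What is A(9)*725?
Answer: -2175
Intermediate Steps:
A(D) = -3 (A(D) = -4 + D/D = -4 + 1 = -3)
A(9)*725 = -3*725 = -2175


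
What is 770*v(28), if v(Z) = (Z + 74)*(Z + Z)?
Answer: 4398240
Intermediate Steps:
v(Z) = 2*Z*(74 + Z) (v(Z) = (74 + Z)*(2*Z) = 2*Z*(74 + Z))
770*v(28) = 770*(2*28*(74 + 28)) = 770*(2*28*102) = 770*5712 = 4398240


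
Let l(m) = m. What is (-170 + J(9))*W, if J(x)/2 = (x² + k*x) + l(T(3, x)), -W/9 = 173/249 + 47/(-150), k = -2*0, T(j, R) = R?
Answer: -14247/415 ≈ -34.330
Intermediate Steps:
k = 0
W = -14247/4150 (W = -9*(173/249 + 47/(-150)) = -9*(173*(1/249) + 47*(-1/150)) = -9*(173/249 - 47/150) = -9*1583/4150 = -14247/4150 ≈ -3.4330)
J(x) = 2*x + 2*x² (J(x) = 2*((x² + 0*x) + x) = 2*((x² + 0) + x) = 2*(x² + x) = 2*(x + x²) = 2*x + 2*x²)
(-170 + J(9))*W = (-170 + 2*9*(1 + 9))*(-14247/4150) = (-170 + 2*9*10)*(-14247/4150) = (-170 + 180)*(-14247/4150) = 10*(-14247/4150) = -14247/415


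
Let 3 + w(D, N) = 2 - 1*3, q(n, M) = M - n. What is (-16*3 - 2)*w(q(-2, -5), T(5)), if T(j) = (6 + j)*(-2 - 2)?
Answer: 200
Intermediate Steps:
T(j) = -24 - 4*j (T(j) = (6 + j)*(-4) = -24 - 4*j)
w(D, N) = -4 (w(D, N) = -3 + (2 - 1*3) = -3 + (2 - 3) = -3 - 1 = -4)
(-16*3 - 2)*w(q(-2, -5), T(5)) = (-16*3 - 2)*(-4) = (-48 - 2)*(-4) = -50*(-4) = 200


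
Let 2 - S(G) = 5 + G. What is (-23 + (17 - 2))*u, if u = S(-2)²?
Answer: -8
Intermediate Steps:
S(G) = -3 - G (S(G) = 2 - (5 + G) = 2 + (-5 - G) = -3 - G)
u = 1 (u = (-3 - 1*(-2))² = (-3 + 2)² = (-1)² = 1)
(-23 + (17 - 2))*u = (-23 + (17 - 2))*1 = (-23 + 15)*1 = -8*1 = -8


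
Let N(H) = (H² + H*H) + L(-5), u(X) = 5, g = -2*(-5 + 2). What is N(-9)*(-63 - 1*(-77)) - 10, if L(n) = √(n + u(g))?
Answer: 2258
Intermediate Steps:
g = 6 (g = -2*(-3) = 6)
L(n) = √(5 + n) (L(n) = √(n + 5) = √(5 + n))
N(H) = 2*H² (N(H) = (H² + H*H) + √(5 - 5) = (H² + H²) + √0 = 2*H² + 0 = 2*H²)
N(-9)*(-63 - 1*(-77)) - 10 = (2*(-9)²)*(-63 - 1*(-77)) - 10 = (2*81)*(-63 + 77) - 10 = 162*14 - 10 = 2268 - 10 = 2258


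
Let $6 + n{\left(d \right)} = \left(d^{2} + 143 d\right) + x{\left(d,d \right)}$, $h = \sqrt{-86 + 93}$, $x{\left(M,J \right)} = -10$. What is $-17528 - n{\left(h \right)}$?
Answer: $-17519 - 143 \sqrt{7} \approx -17897.0$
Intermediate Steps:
$h = \sqrt{7} \approx 2.6458$
$n{\left(d \right)} = -16 + d^{2} + 143 d$ ($n{\left(d \right)} = -6 - \left(10 - d^{2} - 143 d\right) = -6 + \left(-10 + d^{2} + 143 d\right) = -16 + d^{2} + 143 d$)
$-17528 - n{\left(h \right)} = -17528 - \left(-16 + \left(\sqrt{7}\right)^{2} + 143 \sqrt{7}\right) = -17528 - \left(-16 + 7 + 143 \sqrt{7}\right) = -17528 - \left(-9 + 143 \sqrt{7}\right) = -17528 + \left(9 - 143 \sqrt{7}\right) = -17519 - 143 \sqrt{7}$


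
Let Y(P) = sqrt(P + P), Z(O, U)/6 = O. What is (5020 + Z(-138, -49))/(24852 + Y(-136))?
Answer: 3255612/19300693 - 524*I*sqrt(17)/19300693 ≈ 0.16868 - 0.00011194*I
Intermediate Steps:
Z(O, U) = 6*O
Y(P) = sqrt(2)*sqrt(P) (Y(P) = sqrt(2*P) = sqrt(2)*sqrt(P))
(5020 + Z(-138, -49))/(24852 + Y(-136)) = (5020 + 6*(-138))/(24852 + sqrt(2)*sqrt(-136)) = (5020 - 828)/(24852 + sqrt(2)*(2*I*sqrt(34))) = 4192/(24852 + 4*I*sqrt(17))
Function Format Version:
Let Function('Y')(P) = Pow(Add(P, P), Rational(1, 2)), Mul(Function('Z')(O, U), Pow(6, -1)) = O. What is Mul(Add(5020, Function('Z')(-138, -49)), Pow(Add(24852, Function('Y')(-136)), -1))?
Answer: Add(Rational(3255612, 19300693), Mul(Rational(-524, 19300693), I, Pow(17, Rational(1, 2)))) ≈ Add(0.16868, Mul(-0.00011194, I))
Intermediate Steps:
Function('Z')(O, U) = Mul(6, O)
Function('Y')(P) = Mul(Pow(2, Rational(1, 2)), Pow(P, Rational(1, 2))) (Function('Y')(P) = Pow(Mul(2, P), Rational(1, 2)) = Mul(Pow(2, Rational(1, 2)), Pow(P, Rational(1, 2))))
Mul(Add(5020, Function('Z')(-138, -49)), Pow(Add(24852, Function('Y')(-136)), -1)) = Mul(Add(5020, Mul(6, -138)), Pow(Add(24852, Mul(Pow(2, Rational(1, 2)), Pow(-136, Rational(1, 2)))), -1)) = Mul(Add(5020, -828), Pow(Add(24852, Mul(Pow(2, Rational(1, 2)), Mul(2, I, Pow(34, Rational(1, 2))))), -1)) = Mul(4192, Pow(Add(24852, Mul(4, I, Pow(17, Rational(1, 2)))), -1))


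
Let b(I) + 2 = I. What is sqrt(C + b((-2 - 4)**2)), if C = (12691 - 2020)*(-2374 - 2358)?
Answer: I*sqrt(50495138) ≈ 7106.0*I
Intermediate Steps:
C = -50495172 (C = 10671*(-4732) = -50495172)
b(I) = -2 + I
sqrt(C + b((-2 - 4)**2)) = sqrt(-50495172 + (-2 + (-2 - 4)**2)) = sqrt(-50495172 + (-2 + (-6)**2)) = sqrt(-50495172 + (-2 + 36)) = sqrt(-50495172 + 34) = sqrt(-50495138) = I*sqrt(50495138)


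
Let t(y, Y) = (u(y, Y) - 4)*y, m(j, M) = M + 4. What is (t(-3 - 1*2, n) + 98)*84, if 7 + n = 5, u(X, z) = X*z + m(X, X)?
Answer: 6132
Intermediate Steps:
m(j, M) = 4 + M
u(X, z) = 4 + X + X*z (u(X, z) = X*z + (4 + X) = 4 + X + X*z)
n = -2 (n = -7 + 5 = -2)
t(y, Y) = y*(y + Y*y) (t(y, Y) = ((4 + y + y*Y) - 4)*y = ((4 + y + Y*y) - 4)*y = (y + Y*y)*y = y*(y + Y*y))
(t(-3 - 1*2, n) + 98)*84 = ((-3 - 1*2)**2*(1 - 2) + 98)*84 = ((-3 - 2)**2*(-1) + 98)*84 = ((-5)**2*(-1) + 98)*84 = (25*(-1) + 98)*84 = (-25 + 98)*84 = 73*84 = 6132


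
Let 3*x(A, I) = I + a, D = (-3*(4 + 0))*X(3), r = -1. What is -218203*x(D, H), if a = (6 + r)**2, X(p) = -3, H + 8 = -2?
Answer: -1091015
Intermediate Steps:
H = -10 (H = -8 - 2 = -10)
a = 25 (a = (6 - 1)**2 = 5**2 = 25)
D = 36 (D = -3*(4 + 0)*(-3) = -3*4*(-3) = -12*(-3) = 36)
x(A, I) = 25/3 + I/3 (x(A, I) = (I + 25)/3 = (25 + I)/3 = 25/3 + I/3)
-218203*x(D, H) = -218203*(25/3 + (1/3)*(-10)) = -218203*(25/3 - 10/3) = -218203*5 = -1091015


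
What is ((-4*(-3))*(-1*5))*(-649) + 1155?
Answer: 40095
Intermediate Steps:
((-4*(-3))*(-1*5))*(-649) + 1155 = (12*(-5))*(-649) + 1155 = -60*(-649) + 1155 = 38940 + 1155 = 40095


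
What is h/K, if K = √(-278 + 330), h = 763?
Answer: 763*√13/26 ≈ 105.81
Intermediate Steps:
K = 2*√13 (K = √52 = 2*√13 ≈ 7.2111)
h/K = 763/((2*√13)) = 763*(√13/26) = 763*√13/26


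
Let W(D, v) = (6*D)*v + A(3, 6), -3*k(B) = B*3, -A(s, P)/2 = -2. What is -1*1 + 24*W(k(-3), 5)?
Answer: 2255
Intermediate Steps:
A(s, P) = 4 (A(s, P) = -2*(-2) = 4)
k(B) = -B (k(B) = -B*3/3 = -B)
W(D, v) = 4 + 6*D*v (W(D, v) = (6*D)*v + 4 = 6*D*v + 4 = 4 + 6*D*v)
-1*1 + 24*W(k(-3), 5) = -1*1 + 24*(4 + 6*(-1*(-3))*5) = -1 + 24*(4 + 6*3*5) = -1 + 24*(4 + 90) = -1 + 24*94 = -1 + 2256 = 2255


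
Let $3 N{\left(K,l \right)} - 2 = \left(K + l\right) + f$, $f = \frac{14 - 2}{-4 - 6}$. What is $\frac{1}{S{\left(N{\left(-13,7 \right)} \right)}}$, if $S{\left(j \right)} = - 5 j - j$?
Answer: $\frac{5}{52} \approx 0.096154$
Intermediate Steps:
$f = - \frac{6}{5}$ ($f = \frac{12}{-10} = 12 \left(- \frac{1}{10}\right) = - \frac{6}{5} \approx -1.2$)
$N{\left(K,l \right)} = \frac{4}{15} + \frac{K}{3} + \frac{l}{3}$ ($N{\left(K,l \right)} = \frac{2}{3} + \frac{\left(K + l\right) - \frac{6}{5}}{3} = \frac{2}{3} + \frac{- \frac{6}{5} + K + l}{3} = \frac{2}{3} + \left(- \frac{2}{5} + \frac{K}{3} + \frac{l}{3}\right) = \frac{4}{15} + \frac{K}{3} + \frac{l}{3}$)
$S{\left(j \right)} = - 6 j$
$\frac{1}{S{\left(N{\left(-13,7 \right)} \right)}} = \frac{1}{\left(-6\right) \left(\frac{4}{15} + \frac{1}{3} \left(-13\right) + \frac{1}{3} \cdot 7\right)} = \frac{1}{\left(-6\right) \left(\frac{4}{15} - \frac{13}{3} + \frac{7}{3}\right)} = \frac{1}{\left(-6\right) \left(- \frac{26}{15}\right)} = \frac{1}{\frac{52}{5}} = \frac{5}{52}$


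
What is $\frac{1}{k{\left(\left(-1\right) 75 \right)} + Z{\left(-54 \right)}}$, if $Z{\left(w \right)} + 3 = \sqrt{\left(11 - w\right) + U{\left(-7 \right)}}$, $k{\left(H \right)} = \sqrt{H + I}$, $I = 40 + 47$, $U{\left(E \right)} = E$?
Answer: $\frac{1}{-3 + \sqrt{58} + 2 \sqrt{3}} \approx 0.12376$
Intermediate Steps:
$I = 87$
$k{\left(H \right)} = \sqrt{87 + H}$ ($k{\left(H \right)} = \sqrt{H + 87} = \sqrt{87 + H}$)
$Z{\left(w \right)} = -3 + \sqrt{4 - w}$ ($Z{\left(w \right)} = -3 + \sqrt{\left(11 - w\right) - 7} = -3 + \sqrt{4 - w}$)
$\frac{1}{k{\left(\left(-1\right) 75 \right)} + Z{\left(-54 \right)}} = \frac{1}{\sqrt{87 - 75} - \left(3 - \sqrt{4 - -54}\right)} = \frac{1}{\sqrt{87 - 75} - \left(3 - \sqrt{4 + 54}\right)} = \frac{1}{\sqrt{12} - \left(3 - \sqrt{58}\right)} = \frac{1}{2 \sqrt{3} - \left(3 - \sqrt{58}\right)} = \frac{1}{-3 + \sqrt{58} + 2 \sqrt{3}}$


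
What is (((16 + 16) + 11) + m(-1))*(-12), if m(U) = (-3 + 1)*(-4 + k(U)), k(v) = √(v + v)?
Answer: -612 + 24*I*√2 ≈ -612.0 + 33.941*I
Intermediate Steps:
k(v) = √2*√v (k(v) = √(2*v) = √2*√v)
m(U) = 8 - 2*√2*√U (m(U) = (-3 + 1)*(-4 + √2*√U) = -2*(-4 + √2*√U) = 8 - 2*√2*√U)
(((16 + 16) + 11) + m(-1))*(-12) = (((16 + 16) + 11) + (8 - 2*√2*√(-1)))*(-12) = ((32 + 11) + (8 - 2*√2*I))*(-12) = (43 + (8 - 2*I*√2))*(-12) = (51 - 2*I*√2)*(-12) = -612 + 24*I*√2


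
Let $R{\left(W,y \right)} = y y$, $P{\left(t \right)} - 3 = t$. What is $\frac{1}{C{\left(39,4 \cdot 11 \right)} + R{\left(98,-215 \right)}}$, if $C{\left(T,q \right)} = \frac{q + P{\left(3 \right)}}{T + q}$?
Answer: $\frac{83}{3836725} \approx 2.1633 \cdot 10^{-5}$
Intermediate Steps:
$P{\left(t \right)} = 3 + t$
$R{\left(W,y \right)} = y^{2}$
$C{\left(T,q \right)} = \frac{6 + q}{T + q}$ ($C{\left(T,q \right)} = \frac{q + \left(3 + 3\right)}{T + q} = \frac{q + 6}{T + q} = \frac{6 + q}{T + q}$)
$\frac{1}{C{\left(39,4 \cdot 11 \right)} + R{\left(98,-215 \right)}} = \frac{1}{\frac{6 + 4 \cdot 11}{39 + 4 \cdot 11} + \left(-215\right)^{2}} = \frac{1}{\frac{6 + 44}{39 + 44} + 46225} = \frac{1}{\frac{1}{83} \cdot 50 + 46225} = \frac{1}{\frac{50}{83} + 46225} = \frac{1}{\frac{3836725}{83}} = \frac{83}{3836725}$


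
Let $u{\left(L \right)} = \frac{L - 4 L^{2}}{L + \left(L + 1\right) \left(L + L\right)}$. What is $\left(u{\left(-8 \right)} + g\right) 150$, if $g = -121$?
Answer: $- \frac{240900}{13} \approx -18531.0$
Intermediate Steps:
$u{\left(L \right)} = \frac{L - 4 L^{2}}{L + 2 L \left(1 + L\right)}$ ($u{\left(L \right)} = \frac{L - 4 L^{2}}{L + \left(1 + L\right) 2 L} = \frac{L - 4 L^{2}}{L + 2 L \left(1 + L\right)}$)
$\left(u{\left(-8 \right)} + g\right) 150 = \left(\frac{1 - -32}{3 + 2 \left(-8\right)} - 121\right) 150 = \left(\frac{1 + 32}{3 - 16} - 121\right) 150 = \left(\frac{1}{-13} \cdot 33 - 121\right) 150 = \left(\left(- \frac{1}{13}\right) 33 - 121\right) 150 = \left(- \frac{33}{13} - 121\right) 150 = \left(- \frac{1606}{13}\right) 150 = - \frac{240900}{13}$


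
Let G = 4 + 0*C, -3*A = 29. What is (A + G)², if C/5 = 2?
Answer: 289/9 ≈ 32.111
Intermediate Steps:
A = -29/3 (A = -⅓*29 = -29/3 ≈ -9.6667)
C = 10 (C = 5*2 = 10)
G = 4 (G = 4 + 0*10 = 4 + 0 = 4)
(A + G)² = (-29/3 + 4)² = (-17/3)² = 289/9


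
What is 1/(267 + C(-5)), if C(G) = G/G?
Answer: 1/268 ≈ 0.0037313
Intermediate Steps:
C(G) = 1
1/(267 + C(-5)) = 1/(267 + 1) = 1/268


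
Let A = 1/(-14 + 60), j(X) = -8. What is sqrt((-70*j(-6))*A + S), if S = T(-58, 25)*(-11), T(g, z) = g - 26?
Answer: 2*sqrt(123809)/23 ≈ 30.597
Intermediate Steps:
A = 1/46 ≈ 0.021739
T(g, z) = -26 + g
S = 924 (S = (-26 - 58)*(-11) = -84*(-11) = 924)
sqrt((-70*j(-6))*A + S) = sqrt(-70*(-8)*(1/46) + 924) = sqrt(560*(1/46) + 924) = sqrt(280/23 + 924) = sqrt(21532/23) = 2*sqrt(123809)/23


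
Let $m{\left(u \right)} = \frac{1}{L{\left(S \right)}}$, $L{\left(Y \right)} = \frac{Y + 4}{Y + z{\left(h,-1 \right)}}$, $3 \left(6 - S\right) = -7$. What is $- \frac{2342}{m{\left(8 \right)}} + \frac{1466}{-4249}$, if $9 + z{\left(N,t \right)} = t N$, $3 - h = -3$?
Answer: $\frac{184081763}{42490} \approx 4332.4$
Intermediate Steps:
$h = 6$ ($h = 3 - -3 = 3 + 3 = 6$)
$S = \frac{25}{3}$ ($S = 6 - - \frac{7}{3} = 6 + \frac{7}{3} = \frac{25}{3} \approx 8.3333$)
$z{\left(N,t \right)} = -9 + N t$ ($z{\left(N,t \right)} = -9 + t N = -9 + N t$)
$L{\left(Y \right)} = \frac{4 + Y}{-15 + Y}$ ($L{\left(Y \right)} = \frac{Y + 4}{Y + \left(-9 + 6 \left(-1\right)\right)} = \frac{4 + Y}{Y - 15} = \frac{4 + Y}{-15 + Y}$)
$m{\left(u \right)} = - \frac{20}{37}$ ($m{\left(u \right)} = \frac{1}{\frac{1}{-15 + \frac{25}{3}} \left(4 + \frac{25}{3}\right)} = \frac{1}{\frac{1}{- \frac{20}{3}} \cdot \frac{37}{3}} = \frac{1}{\left(- \frac{3}{20}\right) \frac{37}{3}} = \frac{1}{- \frac{37}{20}} = - \frac{20}{37}$)
$- \frac{2342}{m{\left(8 \right)}} + \frac{1466}{-4249} = - \frac{2342}{- \frac{20}{37}} + \frac{1466}{-4249} = \left(-2342\right) \left(- \frac{37}{20}\right) + 1466 \left(- \frac{1}{4249}\right) = \frac{43327}{10} - \frac{1466}{4249} = \frac{184081763}{42490}$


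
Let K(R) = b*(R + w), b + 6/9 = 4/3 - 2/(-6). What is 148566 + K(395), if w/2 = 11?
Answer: 148983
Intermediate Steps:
w = 22 (w = 2*11 = 22)
b = 1 (b = -⅔ + (4/3 - 2/(-6)) = -⅔ + (4*(⅓) - 2*(-⅙)) = -⅔ + (4/3 + ⅓) = -⅔ + 5/3 = 1)
K(R) = 22 + R (K(R) = 1*(R + 22) = 1*(22 + R) = 22 + R)
148566 + K(395) = 148566 + (22 + 395) = 148566 + 417 = 148983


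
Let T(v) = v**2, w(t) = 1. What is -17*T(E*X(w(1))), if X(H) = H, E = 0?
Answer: 0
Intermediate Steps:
-17*T(E*X(w(1))) = -17*(0*1)**2 = -17*0**2 = -17*0 = 0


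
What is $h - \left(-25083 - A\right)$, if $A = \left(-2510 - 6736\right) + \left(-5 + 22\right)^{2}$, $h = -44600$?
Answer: $-28474$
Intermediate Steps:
$A = -8957$ ($A = -9246 + 17^{2} = -9246 + 289 = -8957$)
$h - \left(-25083 - A\right) = -44600 - \left(-25083 - -8957\right) = -44600 - \left(-25083 + 8957\right) = -44600 - -16126 = -44600 + 16126 = -28474$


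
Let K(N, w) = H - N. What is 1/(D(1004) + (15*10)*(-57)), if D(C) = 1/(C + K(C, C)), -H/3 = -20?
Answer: -60/512999 ≈ -0.00011696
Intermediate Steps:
H = 60 (H = -3*(-20) = 60)
K(N, w) = 60 - N
D(C) = 1/60 (D(C) = 1/(C + (60 - C)) = 1/60)
1/(D(1004) + (15*10)*(-57)) = 1/(1/60 + (15*10)*(-57)) = 1/(1/60 + 150*(-57)) = 1/(1/60 - 8550) = 1/(-512999/60) = -60/512999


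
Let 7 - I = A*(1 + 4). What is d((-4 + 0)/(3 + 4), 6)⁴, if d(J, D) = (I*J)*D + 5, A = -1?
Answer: 4097152081/2401 ≈ 1.7064e+6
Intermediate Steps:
I = 12 (I = 7 - (-1)*(1 + 4) = 7 - (-1)*5 = 7 - 1*(-5) = 7 + 5 = 12)
d(J, D) = 5 + 12*D*J (d(J, D) = (12*J)*D + 5 = 12*D*J + 5 = 5 + 12*D*J)
d((-4 + 0)/(3 + 4), 6)⁴ = (5 + 12*6*((-4 + 0)/(3 + 4)))⁴ = (5 + 12*6*(-4/7))⁴ = (5 - 288/7)⁴ = (-253/7)⁴ = 4097152081/2401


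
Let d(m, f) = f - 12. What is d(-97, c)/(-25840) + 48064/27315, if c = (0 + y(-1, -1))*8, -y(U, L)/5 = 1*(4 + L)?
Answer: 62278967/35290980 ≈ 1.7647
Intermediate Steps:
y(U, L) = -20 - 5*L (y(U, L) = -5*(4 + L) = -20 - 5*L)
c = -120 (c = (0 + (-20 - 5*(-1)))*8 = (0 + (-20 + 5))*8 = (0 - 15)*8 = -15*8 = -120)
d(m, f) = -12 + f
d(-97, c)/(-25840) + 48064/27315 = (-12 - 120)/(-25840) + 48064/27315 = -132*(-1/25840) + 48064*(1/27315) = 33/6460 + 48064/27315 = 62278967/35290980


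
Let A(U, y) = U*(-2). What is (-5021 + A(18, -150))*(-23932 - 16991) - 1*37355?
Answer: 206910256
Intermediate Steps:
A(U, y) = -2*U
(-5021 + A(18, -150))*(-23932 - 16991) - 1*37355 = (-5021 - 2*18)*(-23932 - 16991) - 1*37355 = (-5021 - 36)*(-40923) - 37355 = -5057*(-40923) - 37355 = 206947611 - 37355 = 206910256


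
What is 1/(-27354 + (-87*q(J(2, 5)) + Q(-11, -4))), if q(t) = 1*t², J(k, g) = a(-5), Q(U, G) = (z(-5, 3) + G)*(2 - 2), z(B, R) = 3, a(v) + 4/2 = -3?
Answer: -1/29529 ≈ -3.3865e-5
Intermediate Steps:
a(v) = -5 (a(v) = -2 - 3 = -5)
Q(U, G) = 0 (Q(U, G) = (3 + G)*(2 - 2) = (3 + G)*0 = 0)
J(k, g) = -5
q(t) = t²
1/(-27354 + (-87*q(J(2, 5)) + Q(-11, -4))) = 1/(-27354 + (-87*(-5)² + 0)) = 1/(-27354 + (-87*25 + 0)) = 1/(-27354 + (-2175 + 0)) = 1/(-27354 - 2175) = 1/(-29529) = -1/29529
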